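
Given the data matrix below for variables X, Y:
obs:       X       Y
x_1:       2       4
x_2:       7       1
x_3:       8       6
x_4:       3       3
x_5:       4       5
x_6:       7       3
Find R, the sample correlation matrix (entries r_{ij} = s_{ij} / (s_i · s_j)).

Step 1 — column means:
  mean(X) = (2 + 7 + 8 + 3 + 4 + 7) / 6 = 31/6 = 5.1667
  mean(Y) = (4 + 1 + 6 + 3 + 5 + 3) / 6 = 22/6 = 3.6667

Step 2 — sample variances and covariances s[i,j] = (1/(n-1)) · Σ_k (x_{k,i} - mean_i) · (x_{k,j} - mean_j), with n-1 = 5:
  s[X,X] = ((-3.1667)·(-3.1667) + (1.8333)·(1.8333) + (2.8333)·(2.8333) + (-2.1667)·(-2.1667) + (-1.1667)·(-1.1667) + (1.8333)·(1.8333)) / 5 = 30.8333/5 = 6.1667
  s[X,Y] = ((-3.1667)·(0.3333) + (1.8333)·(-2.6667) + (2.8333)·(2.3333) + (-2.1667)·(-0.6667) + (-1.1667)·(1.3333) + (1.8333)·(-0.6667)) / 5 = -0.6667/5 = -0.1333
  s[Y,Y] = ((0.3333)·(0.3333) + (-2.6667)·(-2.6667) + (2.3333)·(2.3333) + (-0.6667)·(-0.6667) + (1.3333)·(1.3333) + (-0.6667)·(-0.6667)) / 5 = 15.3333/5 = 3.0667
  Sample standard deviations s_i = √(s[i,i]):
  s(X) = √(6.1667) = 2.4833
  s(Y) = √(3.0667) = 1.7512

Step 3 — r_{ij} = s_{ij} / (s_i · s_j):
  r[X,X] = 1 (diagonal).
  r[X,Y] = -0.1333 / (2.4833 · 1.7512) = -0.1333 / 4.3487 = -0.0307
  r[Y,Y] = 1 (diagonal).

R is symmetric with unit diagonal. Assembling:

R = [[1, -0.0307],
 [-0.0307, 1]]


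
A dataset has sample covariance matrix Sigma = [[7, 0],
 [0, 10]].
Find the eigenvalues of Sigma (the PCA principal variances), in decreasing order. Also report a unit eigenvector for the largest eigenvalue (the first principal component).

Step 1 — characteristic polynomial of 2×2 Sigma:
  det(Sigma - λI) = λ² - trace · λ + det = 0.
  trace = 7 + 10 = 17, det = 7·10 - (0)² = 70.
Step 2 — discriminant:
  Δ = trace² - 4·det = 289 - 280 = 9.
Step 3 — eigenvalues:
  λ = (trace ± √Δ)/2 = (17 ± 3)/2,
  λ_1 = 10,  λ_2 = 7.

Step 4 — unit eigenvector for λ_1: Sigma is diagonal, so its eigenvectors are the coordinate axes. λ_1 = 10 is the diagonal entry on the second coordinate axis, hence
  v_1 = (0, 1) (||v_1|| = 1).

λ_1 = 10,  λ_2 = 7;  v_1 ≈ (0, 1)


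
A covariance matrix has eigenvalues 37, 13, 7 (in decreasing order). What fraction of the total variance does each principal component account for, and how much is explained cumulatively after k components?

Step 1 — total variance = trace(Sigma) = Σ λ_i = 37 + 13 + 7 = 57.

Step 2 — fraction explained by component i = λ_i / Σ λ:
  PC1: 37/57 = 0.6491
  PC2: 13/57 = 0.2281
  PC3: 7/57 = 0.1228

Step 3 — cumulative fraction after k components = (λ_1 + ... + λ_k) / Σ λ:
  k = 1: 37/57 = 0.6491
  k = 2: (37 + 13)/57 = 50/57 = 0.8772
  k = 3: (37 + 13 + 7)/57 = 57/57 = 1

Summary (fraction, with percent):

explained: PC1 0.6491 (64.91%), PC2 0.2281 (22.81%), PC3 0.1228 (12.28%);  cumulative: 0.6491, 0.8772, 1


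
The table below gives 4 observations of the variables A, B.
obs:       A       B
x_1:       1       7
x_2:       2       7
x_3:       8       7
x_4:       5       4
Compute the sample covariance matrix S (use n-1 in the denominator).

Step 1 — column means:
  mean(A) = (1 + 2 + 8 + 5) / 4 = 16/4 = 4
  mean(B) = (7 + 7 + 7 + 4) / 4 = 25/4 = 6.25

Step 2 — sample covariance S[i,j] = (1/(n-1)) · Σ_k (x_{k,i} - mean_i) · (x_{k,j} - mean_j), with n-1 = 3.
  S[A,A] = ((-3)·(-3) + (-2)·(-2) + (4)·(4) + (1)·(1)) / 3 = 30/3 = 10
  S[A,B] = ((-3)·(0.75) + (-2)·(0.75) + (4)·(0.75) + (1)·(-2.25)) / 3 = -3/3 = -1
  S[B,B] = ((0.75)·(0.75) + (0.75)·(0.75) + (0.75)·(0.75) + (-2.25)·(-2.25)) / 3 = 6.75/3 = 2.25

S is symmetric (S[j,i] = S[i,j]). Assembling:

S = [[10, -1],
 [-1, 2.25]]


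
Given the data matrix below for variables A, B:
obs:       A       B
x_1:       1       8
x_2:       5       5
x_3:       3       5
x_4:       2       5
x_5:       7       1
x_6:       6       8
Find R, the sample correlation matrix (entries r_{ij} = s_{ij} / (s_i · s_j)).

Step 1 — column means:
  mean(A) = (1 + 5 + 3 + 2 + 7 + 6) / 6 = 24/6 = 4
  mean(B) = (8 + 5 + 5 + 5 + 1 + 8) / 6 = 32/6 = 5.3333

Step 2 — sample variances and covariances s[i,j] = (1/(n-1)) · Σ_k (x_{k,i} - mean_i) · (x_{k,j} - mean_j), with n-1 = 5:
  s[A,A] = ((-3)·(-3) + (1)·(1) + (-1)·(-1) + (-2)·(-2) + (3)·(3) + (2)·(2)) / 5 = 28/5 = 5.6
  s[A,B] = ((-3)·(2.6667) + (1)·(-0.3333) + (-1)·(-0.3333) + (-2)·(-0.3333) + (3)·(-4.3333) + (2)·(2.6667)) / 5 = -15/5 = -3
  s[B,B] = ((2.6667)·(2.6667) + (-0.3333)·(-0.3333) + (-0.3333)·(-0.3333) + (-0.3333)·(-0.3333) + (-4.3333)·(-4.3333) + (2.6667)·(2.6667)) / 5 = 33.3333/5 = 6.6667
  Sample standard deviations s_i = √(s[i,i]):
  s(A) = √(5.6) = 2.3664
  s(B) = √(6.6667) = 2.582

Step 3 — r_{ij} = s_{ij} / (s_i · s_j):
  r[A,A] = 1 (diagonal).
  r[A,B] = -3 / (2.3664 · 2.582) = -3 / 6.1101 = -0.491
  r[B,B] = 1 (diagonal).

R is symmetric with unit diagonal. Assembling:

R = [[1, -0.491],
 [-0.491, 1]]


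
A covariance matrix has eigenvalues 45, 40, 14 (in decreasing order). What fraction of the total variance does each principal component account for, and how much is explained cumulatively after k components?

Step 1 — total variance = trace(Sigma) = Σ λ_i = 45 + 40 + 14 = 99.

Step 2 — fraction explained by component i = λ_i / Σ λ:
  PC1: 45/99 = 0.4545
  PC2: 40/99 = 0.404
  PC3: 14/99 = 0.1414

Step 3 — cumulative fraction after k components = (λ_1 + ... + λ_k) / Σ λ:
  k = 1: 45/99 = 0.4545
  k = 2: (45 + 40)/99 = 85/99 = 0.8586
  k = 3: (45 + 40 + 14)/99 = 99/99 = 1

Summary (fraction, with percent):

explained: PC1 0.4545 (45.45%), PC2 0.404 (40.4%), PC3 0.1414 (14.14%);  cumulative: 0.4545, 0.8586, 1


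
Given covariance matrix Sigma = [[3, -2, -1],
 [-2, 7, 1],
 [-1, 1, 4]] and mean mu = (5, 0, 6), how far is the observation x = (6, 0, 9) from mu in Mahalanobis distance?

Step 1 — centre the observation: (x - mu) = (1, 0, 3).

Step 2 — invert Sigma (cofactor / det for 3×3, or solve directly):
  Sigma^{-1} = [[0.4355, 0.1129, 0.0806],
 [0.1129, 0.1774, -0.0161],
 [0.0806, -0.0161, 0.2742]].

Step 3 — form the quadratic (x - mu)^T · Sigma^{-1} · (x - mu):
  Sigma^{-1} · (x - mu) = (0.6774, 0.0645, 0.9032).
  (x - mu)^T · [Sigma^{-1} · (x - mu)] = (1)·(0.6774) + (0)·(0.0645) + (3)·(0.9032) = 3.3871.

Step 4 — take square root: d = √(3.3871) ≈ 1.8404.

d(x, mu) = √(3.3871) ≈ 1.8404


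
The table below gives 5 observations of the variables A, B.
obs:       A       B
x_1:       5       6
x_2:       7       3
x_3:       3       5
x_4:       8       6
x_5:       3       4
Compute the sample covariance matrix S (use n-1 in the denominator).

Step 1 — column means:
  mean(A) = (5 + 7 + 3 + 8 + 3) / 5 = 26/5 = 5.2
  mean(B) = (6 + 3 + 5 + 6 + 4) / 5 = 24/5 = 4.8

Step 2 — sample covariance S[i,j] = (1/(n-1)) · Σ_k (x_{k,i} - mean_i) · (x_{k,j} - mean_j), with n-1 = 4.
  S[A,A] = ((-0.2)·(-0.2) + (1.8)·(1.8) + (-2.2)·(-2.2) + (2.8)·(2.8) + (-2.2)·(-2.2)) / 4 = 20.8/4 = 5.2
  S[A,B] = ((-0.2)·(1.2) + (1.8)·(-1.8) + (-2.2)·(0.2) + (2.8)·(1.2) + (-2.2)·(-0.8)) / 4 = 1.2/4 = 0.3
  S[B,B] = ((1.2)·(1.2) + (-1.8)·(-1.8) + (0.2)·(0.2) + (1.2)·(1.2) + (-0.8)·(-0.8)) / 4 = 6.8/4 = 1.7

S is symmetric (S[j,i] = S[i,j]). Assembling:

S = [[5.2, 0.3],
 [0.3, 1.7]]


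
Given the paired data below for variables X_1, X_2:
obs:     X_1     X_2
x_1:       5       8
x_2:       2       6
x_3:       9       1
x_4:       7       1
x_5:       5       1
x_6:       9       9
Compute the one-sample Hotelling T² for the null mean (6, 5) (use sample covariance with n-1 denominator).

Step 1 — sample mean vector:
  mean(X_1) = (5 + 2 + 9 + 7 + 5 + 9) / 6 = 37/6 = 6.1667
  mean(X_2) = (8 + 6 + 1 + 1 + 1 + 9) / 6 = 26/6 = 4.3333
  x̄ = (6.1667, 4.3333),  deviation x̄ - mu_0 = (6.1667, 4.3333) - (6, 5) = (0.1667, -0.6667).

Step 2 — sample covariance matrix, S[i,j] = (1/(n-1)) · Σ_k (x_{k,i} - mean_i) · (x_{k,j} - mean_j), divisor n-1 = 5:
  S[X_1,X_1] = ((-1.1667)·(-1.1667) + (-4.1667)·(-4.1667) + (2.8333)·(2.8333) + (0.8333)·(0.8333) + (-1.1667)·(-1.1667) + (2.8333)·(2.8333)) / 5 = 36.8333/5 = 7.3667
  S[X_1,X_2] = ((-1.1667)·(3.6667) + (-4.1667)·(1.6667) + (2.8333)·(-3.3333) + (0.8333)·(-3.3333) + (-1.1667)·(-3.3333) + (2.8333)·(4.6667)) / 5 = -6.3333/5 = -1.2667
  S[X_2,X_2] = ((3.6667)·(3.6667) + (1.6667)·(1.6667) + (-3.3333)·(-3.3333) + (-3.3333)·(-3.3333) + (-3.3333)·(-3.3333) + (4.6667)·(4.6667)) / 5 = 71.3333/5 = 14.2667
  S = [[7.3667, -1.2667],
 [-1.2667, 14.2667]].

Step 3 — invert S. det(S) = 7.3667·14.2667 - (-1.2667)² = 103.4933.
  S^{-1} = (1/det) · [[d, -b], [-b, a]] = [[0.1379, 0.0122],
 [0.0122, 0.0712]].

Step 4 — quadratic form (x̄ - mu_0)^T · S^{-1} · (x̄ - mu_0):
  S^{-1} · (x̄ - mu_0) = (0.0148, -0.0454),
  (x̄ - mu_0)^T · [...] = (0.1667)·(0.0148) + (-0.6667)·(-0.0454) = 0.0327.

Step 5 — scale by n: T² = 6 · 0.0327 = 0.1965.

T² ≈ 0.1965


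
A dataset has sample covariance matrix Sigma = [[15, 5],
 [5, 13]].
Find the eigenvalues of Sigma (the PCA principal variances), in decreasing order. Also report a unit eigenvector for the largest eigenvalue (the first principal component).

Step 1 — characteristic polynomial of 2×2 Sigma:
  det(Sigma - λI) = λ² - trace · λ + det = 0.
  trace = 15 + 13 = 28, det = 15·13 - (5)² = 170.
Step 2 — discriminant:
  Δ = trace² - 4·det = 784 - 680 = 104.
Step 3 — eigenvalues:
  λ = (trace ± √Δ)/2 = (28 ± 10.198)/2,
  λ_1 = 19.099,  λ_2 = 8.901.

Step 4 — unit eigenvector for λ_1: solve (Sigma - λ_1 I)v = 0. First row:
  (15 - 19.099)·v_x + (5)·v_y = 0, i.e. (-4.099)·v_x + (5)·v_y = 0,
  so v ∝ (b, λ_1 - a) = (5, 4.099) = u.
  ||u|| = √((5)² + (4.099)²) = √(41.802) ≈ 6.4654,
  v_1 = u/||u|| ≈ (0.7733, 0.634) (||v_1|| = 1).

λ_1 = 19.099,  λ_2 = 8.901;  v_1 ≈ (0.7733, 0.634)


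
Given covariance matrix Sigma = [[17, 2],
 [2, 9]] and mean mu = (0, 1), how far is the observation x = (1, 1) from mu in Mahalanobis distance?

Step 1 — centre the observation: (x - mu) = (1, 0).

Step 2 — invert Sigma. det(Sigma) = 17·9 - (2)² = 149.
  Sigma^{-1} = (1/det) · [[d, -b], [-b, a]] = [[0.0604, -0.0134],
 [-0.0134, 0.1141]].

Step 3 — form the quadratic (x - mu)^T · Sigma^{-1} · (x - mu):
  Sigma^{-1} · (x - mu) = (0.0604, -0.0134).
  (x - mu)^T · [Sigma^{-1} · (x - mu)] = (1)·(0.0604) + (0)·(-0.0134) = 0.0604.

Step 4 — take square root: d = √(0.0604) ≈ 0.2458.

d(x, mu) = √(0.0604) ≈ 0.2458


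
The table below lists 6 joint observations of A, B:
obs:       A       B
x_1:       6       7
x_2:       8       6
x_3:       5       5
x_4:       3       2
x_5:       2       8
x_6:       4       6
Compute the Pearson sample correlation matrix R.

Step 1 — column means:
  mean(A) = (6 + 8 + 5 + 3 + 2 + 4) / 6 = 28/6 = 4.6667
  mean(B) = (7 + 6 + 5 + 2 + 8 + 6) / 6 = 34/6 = 5.6667

Step 2 — sample variances and covariances s[i,j] = (1/(n-1)) · Σ_k (x_{k,i} - mean_i) · (x_{k,j} - mean_j), with n-1 = 5:
  s[A,A] = ((1.3333)·(1.3333) + (3.3333)·(3.3333) + (0.3333)·(0.3333) + (-1.6667)·(-1.6667) + (-2.6667)·(-2.6667) + (-0.6667)·(-0.6667)) / 5 = 23.3333/5 = 4.6667
  s[A,B] = ((1.3333)·(1.3333) + (3.3333)·(0.3333) + (0.3333)·(-0.6667) + (-1.6667)·(-3.6667) + (-2.6667)·(2.3333) + (-0.6667)·(0.3333)) / 5 = 2.3333/5 = 0.4667
  s[B,B] = ((1.3333)·(1.3333) + (0.3333)·(0.3333) + (-0.6667)·(-0.6667) + (-3.6667)·(-3.6667) + (2.3333)·(2.3333) + (0.3333)·(0.3333)) / 5 = 21.3333/5 = 4.2667
  Sample standard deviations s_i = √(s[i,i]):
  s(A) = √(4.6667) = 2.1602
  s(B) = √(4.2667) = 2.0656

Step 3 — r_{ij} = s_{ij} / (s_i · s_j):
  r[A,A] = 1 (diagonal).
  r[A,B] = 0.4667 / (2.1602 · 2.0656) = 0.4667 / 4.4622 = 0.1046
  r[B,B] = 1 (diagonal).

R is symmetric with unit diagonal. Assembling:

R = [[1, 0.1046],
 [0.1046, 1]]


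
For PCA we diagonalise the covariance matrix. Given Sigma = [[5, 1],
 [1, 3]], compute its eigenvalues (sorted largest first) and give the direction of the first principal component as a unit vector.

Step 1 — characteristic polynomial of 2×2 Sigma:
  det(Sigma - λI) = λ² - trace · λ + det = 0.
  trace = 5 + 3 = 8, det = 5·3 - (1)² = 14.
Step 2 — discriminant:
  Δ = trace² - 4·det = 64 - 56 = 8.
Step 3 — eigenvalues:
  λ = (trace ± √Δ)/2 = (8 ± 2.8284)/2,
  λ_1 = 5.4142,  λ_2 = 2.5858.

Step 4 — unit eigenvector for λ_1: solve (Sigma - λ_1 I)v = 0. First row:
  (5 - 5.4142)·v_x + (1)·v_y = 0, i.e. (-0.4142)·v_x + (1)·v_y = 0,
  so v ∝ (b, λ_1 - a) = (1, 0.4142) = u.
  ||u|| = √((1)² + (0.4142)²) = √(1.1716) ≈ 1.0824,
  v_1 = u/||u|| ≈ (0.9239, 0.3827) (||v_1|| = 1).

λ_1 = 5.4142,  λ_2 = 2.5858;  v_1 ≈ (0.9239, 0.3827)


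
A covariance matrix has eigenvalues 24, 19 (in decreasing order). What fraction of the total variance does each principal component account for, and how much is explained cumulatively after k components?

Step 1 — total variance = trace(Sigma) = Σ λ_i = 24 + 19 = 43.

Step 2 — fraction explained by component i = λ_i / Σ λ:
  PC1: 24/43 = 0.5581
  PC2: 19/43 = 0.4419

Step 3 — cumulative fraction after k components = (λ_1 + ... + λ_k) / Σ λ:
  k = 1: 24/43 = 0.5581
  k = 2: (24 + 19)/43 = 43/43 = 1

Summary (fraction, with percent):

explained: PC1 0.5581 (55.81%), PC2 0.4419 (44.19%);  cumulative: 0.5581, 1


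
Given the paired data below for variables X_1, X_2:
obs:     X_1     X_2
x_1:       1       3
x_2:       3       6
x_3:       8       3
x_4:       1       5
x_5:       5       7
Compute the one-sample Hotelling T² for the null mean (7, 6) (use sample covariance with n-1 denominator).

Step 1 — sample mean vector:
  mean(X_1) = (1 + 3 + 8 + 1 + 5) / 5 = 18/5 = 3.6
  mean(X_2) = (3 + 6 + 3 + 5 + 7) / 5 = 24/5 = 4.8
  x̄ = (3.6, 4.8),  deviation x̄ - mu_0 = (3.6, 4.8) - (7, 6) = (-3.4, -1.2).

Step 2 — sample covariance matrix, S[i,j] = (1/(n-1)) · Σ_k (x_{k,i} - mean_i) · (x_{k,j} - mean_j), divisor n-1 = 4:
  S[X_1,X_1] = ((-2.6)·(-2.6) + (-0.6)·(-0.6) + (4.4)·(4.4) + (-2.6)·(-2.6) + (1.4)·(1.4)) / 4 = 35.2/4 = 8.8
  S[X_1,X_2] = ((-2.6)·(-1.8) + (-0.6)·(1.2) + (4.4)·(-1.8) + (-2.6)·(0.2) + (1.4)·(2.2)) / 4 = -1.4/4 = -0.35
  S[X_2,X_2] = ((-1.8)·(-1.8) + (1.2)·(1.2) + (-1.8)·(-1.8) + (0.2)·(0.2) + (2.2)·(2.2)) / 4 = 12.8/4 = 3.2
  S = [[8.8, -0.35],
 [-0.35, 3.2]].

Step 3 — invert S. det(S) = 8.8·3.2 - (-0.35)² = 28.0375.
  S^{-1} = (1/det) · [[d, -b], [-b, a]] = [[0.1141, 0.0125],
 [0.0125, 0.3139]].

Step 4 — quadratic form (x̄ - mu_0)^T · S^{-1} · (x̄ - mu_0):
  S^{-1} · (x̄ - mu_0) = (-0.403, -0.4191),
  (x̄ - mu_0)^T · [...] = (-3.4)·(-0.403) + (-1.2)·(-0.4191) = 1.8732.

Step 5 — scale by n: T² = 5 · 1.8732 = 9.366.

T² ≈ 9.366


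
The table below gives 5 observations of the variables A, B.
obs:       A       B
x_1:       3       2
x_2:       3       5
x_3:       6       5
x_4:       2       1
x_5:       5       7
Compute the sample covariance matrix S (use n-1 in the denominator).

Step 1 — column means:
  mean(A) = (3 + 3 + 6 + 2 + 5) / 5 = 19/5 = 3.8
  mean(B) = (2 + 5 + 5 + 1 + 7) / 5 = 20/5 = 4

Step 2 — sample covariance S[i,j] = (1/(n-1)) · Σ_k (x_{k,i} - mean_i) · (x_{k,j} - mean_j), with n-1 = 4.
  S[A,A] = ((-0.8)·(-0.8) + (-0.8)·(-0.8) + (2.2)·(2.2) + (-1.8)·(-1.8) + (1.2)·(1.2)) / 4 = 10.8/4 = 2.7
  S[A,B] = ((-0.8)·(-2) + (-0.8)·(1) + (2.2)·(1) + (-1.8)·(-3) + (1.2)·(3)) / 4 = 12/4 = 3
  S[B,B] = ((-2)·(-2) + (1)·(1) + (1)·(1) + (-3)·(-3) + (3)·(3)) / 4 = 24/4 = 6

S is symmetric (S[j,i] = S[i,j]). Assembling:

S = [[2.7, 3],
 [3, 6]]


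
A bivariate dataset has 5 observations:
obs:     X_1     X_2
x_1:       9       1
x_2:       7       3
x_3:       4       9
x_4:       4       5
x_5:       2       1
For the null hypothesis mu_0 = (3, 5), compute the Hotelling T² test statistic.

Step 1 — sample mean vector:
  mean(X_1) = (9 + 7 + 4 + 4 + 2) / 5 = 26/5 = 5.2
  mean(X_2) = (1 + 3 + 9 + 5 + 1) / 5 = 19/5 = 3.8
  x̄ = (5.2, 3.8),  deviation x̄ - mu_0 = (5.2, 3.8) - (3, 5) = (2.2, -1.2).

Step 2 — sample covariance matrix, S[i,j] = (1/(n-1)) · Σ_k (x_{k,i} - mean_i) · (x_{k,j} - mean_j), divisor n-1 = 4:
  S[X_1,X_1] = ((3.8)·(3.8) + (1.8)·(1.8) + (-1.2)·(-1.2) + (-1.2)·(-1.2) + (-3.2)·(-3.2)) / 4 = 30.8/4 = 7.7
  S[X_1,X_2] = ((3.8)·(-2.8) + (1.8)·(-0.8) + (-1.2)·(5.2) + (-1.2)·(1.2) + (-3.2)·(-2.8)) / 4 = -10.8/4 = -2.7
  S[X_2,X_2] = ((-2.8)·(-2.8) + (-0.8)·(-0.8) + (5.2)·(5.2) + (1.2)·(1.2) + (-2.8)·(-2.8)) / 4 = 44.8/4 = 11.2
  S = [[7.7, -2.7],
 [-2.7, 11.2]].

Step 3 — invert S. det(S) = 7.7·11.2 - (-2.7)² = 78.95.
  S^{-1} = (1/det) · [[d, -b], [-b, a]] = [[0.1419, 0.0342],
 [0.0342, 0.0975]].

Step 4 — quadratic form (x̄ - mu_0)^T · S^{-1} · (x̄ - mu_0):
  S^{-1} · (x̄ - mu_0) = (0.2711, -0.0418),
  (x̄ - mu_0)^T · [...] = (2.2)·(0.2711) + (-1.2)·(-0.0418) = 0.6465.

Step 5 — scale by n: T² = 5 · 0.6465 = 3.2324.

T² ≈ 3.2324


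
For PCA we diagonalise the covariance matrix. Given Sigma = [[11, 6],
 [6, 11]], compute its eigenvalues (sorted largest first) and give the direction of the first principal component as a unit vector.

Step 1 — characteristic polynomial of 2×2 Sigma:
  det(Sigma - λI) = λ² - trace · λ + det = 0.
  trace = 11 + 11 = 22, det = 11·11 - (6)² = 85.
Step 2 — discriminant:
  Δ = trace² - 4·det = 484 - 340 = 144.
Step 3 — eigenvalues:
  λ = (trace ± √Δ)/2 = (22 ± 12)/2,
  λ_1 = 17,  λ_2 = 5.

Step 4 — unit eigenvector for λ_1: solve (Sigma - λ_1 I)v = 0. First row:
  (11 - 17)·v_x + (6)·v_y = 0, i.e. (-6)·v_x + (6)·v_y = 0,
  so v ∝ (b, λ_1 - a) = (6, 6) = u.
  ||u|| = √((6)² + (6)²) = √(72) ≈ 8.4853,
  v_1 = u/||u|| ≈ (0.7071, 0.7071) (||v_1|| = 1).

λ_1 = 17,  λ_2 = 5;  v_1 ≈ (0.7071, 0.7071)


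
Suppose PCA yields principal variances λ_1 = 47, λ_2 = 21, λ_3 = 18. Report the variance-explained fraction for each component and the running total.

Step 1 — total variance = trace(Sigma) = Σ λ_i = 47 + 21 + 18 = 86.

Step 2 — fraction explained by component i = λ_i / Σ λ:
  PC1: 47/86 = 0.5465
  PC2: 21/86 = 0.2442
  PC3: 18/86 = 0.2093

Step 3 — cumulative fraction after k components = (λ_1 + ... + λ_k) / Σ λ:
  k = 1: 47/86 = 0.5465
  k = 2: (47 + 21)/86 = 68/86 = 0.7907
  k = 3: (47 + 21 + 18)/86 = 86/86 = 1

Summary (fraction, with percent):

explained: PC1 0.5465 (54.65%), PC2 0.2442 (24.42%), PC3 0.2093 (20.93%);  cumulative: 0.5465, 0.7907, 1


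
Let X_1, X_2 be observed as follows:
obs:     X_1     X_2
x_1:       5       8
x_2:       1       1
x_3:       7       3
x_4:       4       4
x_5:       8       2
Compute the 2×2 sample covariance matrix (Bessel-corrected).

Step 1 — column means:
  mean(X_1) = (5 + 1 + 7 + 4 + 8) / 5 = 25/5 = 5
  mean(X_2) = (8 + 1 + 3 + 4 + 2) / 5 = 18/5 = 3.6

Step 2 — sample covariance S[i,j] = (1/(n-1)) · Σ_k (x_{k,i} - mean_i) · (x_{k,j} - mean_j), with n-1 = 4.
  S[X_1,X_1] = ((0)·(0) + (-4)·(-4) + (2)·(2) + (-1)·(-1) + (3)·(3)) / 4 = 30/4 = 7.5
  S[X_1,X_2] = ((0)·(4.4) + (-4)·(-2.6) + (2)·(-0.6) + (-1)·(0.4) + (3)·(-1.6)) / 4 = 4/4 = 1
  S[X_2,X_2] = ((4.4)·(4.4) + (-2.6)·(-2.6) + (-0.6)·(-0.6) + (0.4)·(0.4) + (-1.6)·(-1.6)) / 4 = 29.2/4 = 7.3

S is symmetric (S[j,i] = S[i,j]). Assembling:

S = [[7.5, 1],
 [1, 7.3]]


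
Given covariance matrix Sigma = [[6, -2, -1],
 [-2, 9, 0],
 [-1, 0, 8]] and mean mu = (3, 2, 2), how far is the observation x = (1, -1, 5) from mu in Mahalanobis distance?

Step 1 — centre the observation: (x - mu) = (-2, -3, 3).

Step 2 — invert Sigma (cofactor / det for 3×3, or solve directly):
  Sigma^{-1} = [[0.1841, 0.0409, 0.023],
 [0.0409, 0.1202, 0.0051],
 [0.023, 0.0051, 0.1279]].

Step 3 — form the quadratic (x - mu)^T · Sigma^{-1} · (x - mu):
  Sigma^{-1} · (x - mu) = (-0.422, -0.4271, 0.3223).
  (x - mu)^T · [Sigma^{-1} · (x - mu)] = (-2)·(-0.422) + (-3)·(-0.4271) + (3)·(0.3223) = 3.0921.

Step 4 — take square root: d = √(3.0921) ≈ 1.7584.

d(x, mu) = √(3.0921) ≈ 1.7584


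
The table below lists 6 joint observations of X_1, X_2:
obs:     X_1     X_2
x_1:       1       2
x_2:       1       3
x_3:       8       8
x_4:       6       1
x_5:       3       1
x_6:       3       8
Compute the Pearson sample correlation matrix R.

Step 1 — column means:
  mean(X_1) = (1 + 1 + 8 + 6 + 3 + 3) / 6 = 22/6 = 3.6667
  mean(X_2) = (2 + 3 + 8 + 1 + 1 + 8) / 6 = 23/6 = 3.8333

Step 2 — sample variances and covariances s[i,j] = (1/(n-1)) · Σ_k (x_{k,i} - mean_i) · (x_{k,j} - mean_j), with n-1 = 5:
  s[X_1,X_1] = ((-2.6667)·(-2.6667) + (-2.6667)·(-2.6667) + (4.3333)·(4.3333) + (2.3333)·(2.3333) + (-0.6667)·(-0.6667) + (-0.6667)·(-0.6667)) / 5 = 39.3333/5 = 7.8667
  s[X_1,X_2] = ((-2.6667)·(-1.8333) + (-2.6667)·(-0.8333) + (4.3333)·(4.1667) + (2.3333)·(-2.8333) + (-0.6667)·(-2.8333) + (-0.6667)·(4.1667)) / 5 = 17.6667/5 = 3.5333
  s[X_2,X_2] = ((-1.8333)·(-1.8333) + (-0.8333)·(-0.8333) + (4.1667)·(4.1667) + (-2.8333)·(-2.8333) + (-2.8333)·(-2.8333) + (4.1667)·(4.1667)) / 5 = 54.8333/5 = 10.9667
  Sample standard deviations s_i = √(s[i,i]):
  s(X_1) = √(7.8667) = 2.8048
  s(X_2) = √(10.9667) = 3.3116

Step 3 — r_{ij} = s_{ij} / (s_i · s_j):
  r[X_1,X_1] = 1 (diagonal).
  r[X_1,X_2] = 3.5333 / (2.8048 · 3.3116) = 3.5333 / 9.2882 = 0.3804
  r[X_2,X_2] = 1 (diagonal).

R is symmetric with unit diagonal. Assembling:

R = [[1, 0.3804],
 [0.3804, 1]]


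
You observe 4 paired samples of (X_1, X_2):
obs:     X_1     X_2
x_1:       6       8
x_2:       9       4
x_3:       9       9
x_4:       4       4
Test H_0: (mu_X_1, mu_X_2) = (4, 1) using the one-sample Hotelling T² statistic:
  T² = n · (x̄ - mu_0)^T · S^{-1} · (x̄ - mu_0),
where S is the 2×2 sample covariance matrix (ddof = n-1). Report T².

Step 1 — sample mean vector:
  mean(X_1) = (6 + 9 + 9 + 4) / 4 = 28/4 = 7
  mean(X_2) = (8 + 4 + 9 + 4) / 4 = 25/4 = 6.25
  x̄ = (7, 6.25),  deviation x̄ - mu_0 = (7, 6.25) - (4, 1) = (3, 5.25).

Step 2 — sample covariance matrix, S[i,j] = (1/(n-1)) · Σ_k (x_{k,i} - mean_i) · (x_{k,j} - mean_j), divisor n-1 = 3:
  S[X_1,X_1] = ((-1)·(-1) + (2)·(2) + (2)·(2) + (-3)·(-3)) / 3 = 18/3 = 6
  S[X_1,X_2] = ((-1)·(1.75) + (2)·(-2.25) + (2)·(2.75) + (-3)·(-2.25)) / 3 = 6/3 = 2
  S[X_2,X_2] = ((1.75)·(1.75) + (-2.25)·(-2.25) + (2.75)·(2.75) + (-2.25)·(-2.25)) / 3 = 20.75/3 = 6.9167
  S = [[6, 2],
 [2, 6.9167]].

Step 3 — invert S. det(S) = 6·6.9167 - (2)² = 37.5.
  S^{-1} = (1/det) · [[d, -b], [-b, a]] = [[0.1844, -0.0533],
 [-0.0533, 0.16]].

Step 4 — quadratic form (x̄ - mu_0)^T · S^{-1} · (x̄ - mu_0):
  S^{-1} · (x̄ - mu_0) = (0.2733, 0.68),
  (x̄ - mu_0)^T · [...] = (3)·(0.2733) + (5.25)·(0.68) = 4.39.

Step 5 — scale by n: T² = 4 · 4.39 = 17.56.

T² ≈ 17.56


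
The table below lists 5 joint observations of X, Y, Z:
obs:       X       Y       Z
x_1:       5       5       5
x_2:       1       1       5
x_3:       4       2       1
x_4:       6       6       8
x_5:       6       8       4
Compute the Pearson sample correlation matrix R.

Step 1 — column means:
  mean(X) = (5 + 1 + 4 + 6 + 6) / 5 = 22/5 = 4.4
  mean(Y) = (5 + 1 + 2 + 6 + 8) / 5 = 22/5 = 4.4
  mean(Z) = (5 + 5 + 1 + 8 + 4) / 5 = 23/5 = 4.6

Step 2 — sample variances and covariances s[i,j] = (1/(n-1)) · Σ_k (x_{k,i} - mean_i) · (x_{k,j} - mean_j), with n-1 = 4:
  s[X,X] = ((0.6)·(0.6) + (-3.4)·(-3.4) + (-0.4)·(-0.4) + (1.6)·(1.6) + (1.6)·(1.6)) / 4 = 17.2/4 = 4.3
  s[X,Y] = ((0.6)·(0.6) + (-3.4)·(-3.4) + (-0.4)·(-2.4) + (1.6)·(1.6) + (1.6)·(3.6)) / 4 = 21.2/4 = 5.3
  s[X,Z] = ((0.6)·(0.4) + (-3.4)·(0.4) + (-0.4)·(-3.6) + (1.6)·(3.4) + (1.6)·(-0.6)) / 4 = 4.8/4 = 1.2
  s[Y,Y] = ((0.6)·(0.6) + (-3.4)·(-3.4) + (-2.4)·(-2.4) + (1.6)·(1.6) + (3.6)·(3.6)) / 4 = 33.2/4 = 8.3
  s[Y,Z] = ((0.6)·(0.4) + (-3.4)·(0.4) + (-2.4)·(-3.6) + (1.6)·(3.4) + (3.6)·(-0.6)) / 4 = 10.8/4 = 2.7
  s[Z,Z] = ((0.4)·(0.4) + (0.4)·(0.4) + (-3.6)·(-3.6) + (3.4)·(3.4) + (-0.6)·(-0.6)) / 4 = 25.2/4 = 6.3
  Sample standard deviations s_i = √(s[i,i]):
  s(X) = √(4.3) = 2.0736
  s(Y) = √(8.3) = 2.881
  s(Z) = √(6.3) = 2.51

Step 3 — r_{ij} = s_{ij} / (s_i · s_j):
  r[X,X] = 1 (diagonal).
  r[X,Y] = 5.3 / (2.0736 · 2.881) = 5.3 / 5.9741 = 0.8872
  r[X,Z] = 1.2 / (2.0736 · 2.51) = 1.2 / 5.2048 = 0.2306
  r[Y,Y] = 1 (diagonal).
  r[Y,Z] = 2.7 / (2.881 · 2.51) = 2.7 / 7.2312 = 0.3734
  r[Z,Z] = 1 (diagonal).

R is symmetric with unit diagonal. Assembling:

R = [[1, 0.8872, 0.2306],
 [0.8872, 1, 0.3734],
 [0.2306, 0.3734, 1]]


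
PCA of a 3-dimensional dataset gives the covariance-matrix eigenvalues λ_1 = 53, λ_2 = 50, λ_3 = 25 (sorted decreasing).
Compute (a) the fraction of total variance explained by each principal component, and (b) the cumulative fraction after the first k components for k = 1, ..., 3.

Step 1 — total variance = trace(Sigma) = Σ λ_i = 53 + 50 + 25 = 128.

Step 2 — fraction explained by component i = λ_i / Σ λ:
  PC1: 53/128 = 0.4141
  PC2: 50/128 = 0.3906
  PC3: 25/128 = 0.1953

Step 3 — cumulative fraction after k components = (λ_1 + ... + λ_k) / Σ λ:
  k = 1: 53/128 = 0.4141
  k = 2: (53 + 50)/128 = 103/128 = 0.8047
  k = 3: (53 + 50 + 25)/128 = 128/128 = 1

Summary (fraction, with percent):

explained: PC1 0.4141 (41.41%), PC2 0.3906 (39.06%), PC3 0.1953 (19.53%);  cumulative: 0.4141, 0.8047, 1


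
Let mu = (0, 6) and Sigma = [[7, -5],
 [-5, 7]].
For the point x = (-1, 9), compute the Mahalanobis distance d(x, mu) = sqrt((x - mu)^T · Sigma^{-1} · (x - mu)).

Step 1 — centre the observation: (x - mu) = (-1, 3).

Step 2 — invert Sigma. det(Sigma) = 7·7 - (-5)² = 24.
  Sigma^{-1} = (1/det) · [[d, -b], [-b, a]] = [[0.2917, 0.2083],
 [0.2083, 0.2917]].

Step 3 — form the quadratic (x - mu)^T · Sigma^{-1} · (x - mu):
  Sigma^{-1} · (x - mu) = (0.3333, 0.6667).
  (x - mu)^T · [Sigma^{-1} · (x - mu)] = (-1)·(0.3333) + (3)·(0.6667) = 1.6667.

Step 4 — take square root: d = √(1.6667) ≈ 1.291.

d(x, mu) = √(1.6667) ≈ 1.291


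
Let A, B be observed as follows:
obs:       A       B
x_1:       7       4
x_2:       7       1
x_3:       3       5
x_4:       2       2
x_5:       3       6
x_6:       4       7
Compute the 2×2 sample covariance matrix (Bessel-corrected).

Step 1 — column means:
  mean(A) = (7 + 7 + 3 + 2 + 3 + 4) / 6 = 26/6 = 4.3333
  mean(B) = (4 + 1 + 5 + 2 + 6 + 7) / 6 = 25/6 = 4.1667

Step 2 — sample covariance S[i,j] = (1/(n-1)) · Σ_k (x_{k,i} - mean_i) · (x_{k,j} - mean_j), with n-1 = 5.
  S[A,A] = ((2.6667)·(2.6667) + (2.6667)·(2.6667) + (-1.3333)·(-1.3333) + (-2.3333)·(-2.3333) + (-1.3333)·(-1.3333) + (-0.3333)·(-0.3333)) / 5 = 23.3333/5 = 4.6667
  S[A,B] = ((2.6667)·(-0.1667) + (2.6667)·(-3.1667) + (-1.3333)·(0.8333) + (-2.3333)·(-2.1667) + (-1.3333)·(1.8333) + (-0.3333)·(2.8333)) / 5 = -8.3333/5 = -1.6667
  S[B,B] = ((-0.1667)·(-0.1667) + (-3.1667)·(-3.1667) + (0.8333)·(0.8333) + (-2.1667)·(-2.1667) + (1.8333)·(1.8333) + (2.8333)·(2.8333)) / 5 = 26.8333/5 = 5.3667

S is symmetric (S[j,i] = S[i,j]). Assembling:

S = [[4.6667, -1.6667],
 [-1.6667, 5.3667]]


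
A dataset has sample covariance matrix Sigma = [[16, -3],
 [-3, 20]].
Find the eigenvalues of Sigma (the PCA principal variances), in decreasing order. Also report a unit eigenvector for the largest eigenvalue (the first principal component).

Step 1 — characteristic polynomial of 2×2 Sigma:
  det(Sigma - λI) = λ² - trace · λ + det = 0.
  trace = 16 + 20 = 36, det = 16·20 - (-3)² = 311.
Step 2 — discriminant:
  Δ = trace² - 4·det = 1296 - 1244 = 52.
Step 3 — eigenvalues:
  λ = (trace ± √Δ)/2 = (36 ± 7.2111)/2,
  λ_1 = 21.6056,  λ_2 = 14.3944.

Step 4 — unit eigenvector for λ_1: solve (Sigma - λ_1 I)v = 0. First row:
  (16 - 21.6056)·v_x + (-3)·v_y = 0, i.e. (-5.6056)·v_x + (-3)·v_y = 0,
  so v ∝ (b, λ_1 - a) = (-3, 5.6056); multiply by -1 so the first entry is positive: u = (3, -5.6056).
  ||u|| = √((3)² + (-5.6056)²) = √(40.4222) ≈ 6.3578,
  v_1 = u/||u|| ≈ (0.4719, -0.8817) (||v_1|| = 1).

λ_1 = 21.6056,  λ_2 = 14.3944;  v_1 ≈ (0.4719, -0.8817)


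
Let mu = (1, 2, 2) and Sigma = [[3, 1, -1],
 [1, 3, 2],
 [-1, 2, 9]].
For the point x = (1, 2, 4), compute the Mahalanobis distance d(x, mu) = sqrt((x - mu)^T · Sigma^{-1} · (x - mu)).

Step 1 — centre the observation: (x - mu) = (0, 0, 2).

Step 2 — invert Sigma (cofactor / det for 3×3, or solve directly):
  Sigma^{-1} = [[0.434, -0.2075, 0.0943],
 [-0.2075, 0.4906, -0.1321],
 [0.0943, -0.1321, 0.1509]].

Step 3 — form the quadratic (x - mu)^T · Sigma^{-1} · (x - mu):
  Sigma^{-1} · (x - mu) = (0.1887, -0.2642, 0.3019).
  (x - mu)^T · [Sigma^{-1} · (x - mu)] = (0)·(0.1887) + (0)·(-0.2642) + (2)·(0.3019) = 0.6038.

Step 4 — take square root: d = √(0.6038) ≈ 0.777.

d(x, mu) = √(0.6038) ≈ 0.777


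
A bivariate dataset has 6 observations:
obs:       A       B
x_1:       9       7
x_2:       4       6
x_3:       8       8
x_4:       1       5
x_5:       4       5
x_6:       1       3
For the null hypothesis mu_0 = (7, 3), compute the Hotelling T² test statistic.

Step 1 — sample mean vector:
  mean(A) = (9 + 4 + 8 + 1 + 4 + 1) / 6 = 27/6 = 4.5
  mean(B) = (7 + 6 + 8 + 5 + 5 + 3) / 6 = 34/6 = 5.6667
  x̄ = (4.5, 5.6667),  deviation x̄ - mu_0 = (4.5, 5.6667) - (7, 3) = (-2.5, 2.6667).

Step 2 — sample covariance matrix, S[i,j] = (1/(n-1)) · Σ_k (x_{k,i} - mean_i) · (x_{k,j} - mean_j), divisor n-1 = 5:
  S[A,A] = ((4.5)·(4.5) + (-0.5)·(-0.5) + (3.5)·(3.5) + (-3.5)·(-3.5) + (-0.5)·(-0.5) + (-3.5)·(-3.5)) / 5 = 57.5/5 = 11.5
  S[A,B] = ((4.5)·(1.3333) + (-0.5)·(0.3333) + (3.5)·(2.3333) + (-3.5)·(-0.6667) + (-0.5)·(-0.6667) + (-3.5)·(-2.6667)) / 5 = 26/5 = 5.2
  S[B,B] = ((1.3333)·(1.3333) + (0.3333)·(0.3333) + (2.3333)·(2.3333) + (-0.6667)·(-0.6667) + (-0.6667)·(-0.6667) + (-2.6667)·(-2.6667)) / 5 = 15.3333/5 = 3.0667
  S = [[11.5, 5.2],
 [5.2, 3.0667]].

Step 3 — invert S. det(S) = 11.5·3.0667 - (5.2)² = 8.2267.
  S^{-1} = (1/det) · [[d, -b], [-b, a]] = [[0.3728, -0.6321],
 [-0.6321, 1.3979]].

Step 4 — quadratic form (x̄ - mu_0)^T · S^{-1} · (x̄ - mu_0):
  S^{-1} · (x̄ - mu_0) = (-2.6175, 5.3079),
  (x̄ - mu_0)^T · [...] = (-2.5)·(-2.6175) + (2.6667)·(5.3079) = 20.6983.

Step 5 — scale by n: T² = 6 · 20.6983 = 124.1896.

T² ≈ 124.1896


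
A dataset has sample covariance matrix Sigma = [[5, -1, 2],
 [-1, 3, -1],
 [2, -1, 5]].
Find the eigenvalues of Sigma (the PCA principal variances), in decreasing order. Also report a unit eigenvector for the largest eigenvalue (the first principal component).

Step 1 — characteristic polynomial p(λ) = det(λI - Sigma) = λ³ - tr·λ² + c_1·λ - det, where tr = trace, c_1 = sum of the principal 2×2 minors, det = det(Sigma):
  tr = 5 + 3 + 5 = 13,
  c_1 = (5·3 - (-1)²) + (5·5 - (2)²) + (3·5 - (-1)²) = 14 + 21 + 14 = 49,
  det = 5·(3·5 - (-1)²) - (-1)·((-1)·5 - (-1)·(2)) + (2)·((-1)·(-1) - 3·(2)) = 5·(14) - (-1)·(-3) + (2)·(-5) = 57.
  So p(λ) = λ³ - 13λ² + 49λ - 57.
Step 2 — look for an integer root (rational root theorem: any rational root is an integer divisor of 57). Testing λ = 3:
  p(3) = 27 - 117 + 147 - 57 = 0  ✓
  Dividing out (λ - 3): p(λ) = (λ - 3)(λ² - 10λ + 19).
Step 3 — remaining eigenvalues from the quadratic λ² - 10λ + 19 = 0:
  Δ = 10² - 4·19 = 100 - 76 = 24,  λ = (10 ± √24)/2 = (10 ± 4.899)/2 ≈ 7.4495 or 2.5505.
  Sorted: λ_1 = 7.4495,  λ_2 = 3,  λ_3 = 2.5505  (check: sum = 13 = tr ✓).

Step 4 — unit eigenvector for λ_1 ≈ 7.4495: v spans the null space of (Sigma - λ_1 I), whose rows are
  r_1 = (-2.4495, -1, 2),  r_2 = (-1, -4.4495, -1),  r_3 = (2, -1, -2.4495).
  v is orthogonal to every row, so take v ∝ r_1 × r_2 = ((-1)·(-1) - (2)·(-4.4495), (2)·(-1) - (-2.4495)·(-1), (-2.4495)·(-4.4495) - (-1)·(-1)) ≈ (9.899, -4.4495, 9.899).
  Let u = (9.899, -4.4495, 9.899).
  ||u|| = √((9.899)² + (-4.4495)² + (9.899)²) = √(215.7775) ≈ 14.6894,  v_1 = u/||u|| ≈ (0.6739, -0.3029, 0.6739) (||v_1|| = 1).

λ_1 = 7.4495,  λ_2 = 3,  λ_3 = 2.5505;  v_1 ≈ (0.6739, -0.3029, 0.6739)


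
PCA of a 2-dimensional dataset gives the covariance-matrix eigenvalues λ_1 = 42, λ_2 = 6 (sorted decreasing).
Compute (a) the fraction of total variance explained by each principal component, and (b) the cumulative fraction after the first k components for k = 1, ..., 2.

Step 1 — total variance = trace(Sigma) = Σ λ_i = 42 + 6 = 48.

Step 2 — fraction explained by component i = λ_i / Σ λ:
  PC1: 42/48 = 0.875
  PC2: 6/48 = 0.125

Step 3 — cumulative fraction after k components = (λ_1 + ... + λ_k) / Σ λ:
  k = 1: 42/48 = 0.875
  k = 2: (42 + 6)/48 = 48/48 = 1

Summary (fraction, with percent):

explained: PC1 0.875 (87.5%), PC2 0.125 (12.5%);  cumulative: 0.875, 1


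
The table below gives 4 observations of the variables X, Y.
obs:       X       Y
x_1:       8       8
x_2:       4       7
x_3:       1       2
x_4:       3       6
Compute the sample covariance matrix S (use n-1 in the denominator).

Step 1 — column means:
  mean(X) = (8 + 4 + 1 + 3) / 4 = 16/4 = 4
  mean(Y) = (8 + 7 + 2 + 6) / 4 = 23/4 = 5.75

Step 2 — sample covariance S[i,j] = (1/(n-1)) · Σ_k (x_{k,i} - mean_i) · (x_{k,j} - mean_j), with n-1 = 3.
  S[X,X] = ((4)·(4) + (0)·(0) + (-3)·(-3) + (-1)·(-1)) / 3 = 26/3 = 8.6667
  S[X,Y] = ((4)·(2.25) + (0)·(1.25) + (-3)·(-3.75) + (-1)·(0.25)) / 3 = 20/3 = 6.6667
  S[Y,Y] = ((2.25)·(2.25) + (1.25)·(1.25) + (-3.75)·(-3.75) + (0.25)·(0.25)) / 3 = 20.75/3 = 6.9167

S is symmetric (S[j,i] = S[i,j]). Assembling:

S = [[8.6667, 6.6667],
 [6.6667, 6.9167]]


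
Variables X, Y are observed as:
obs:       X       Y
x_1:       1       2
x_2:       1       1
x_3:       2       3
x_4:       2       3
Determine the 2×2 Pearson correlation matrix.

Step 1 — column means:
  mean(X) = (1 + 1 + 2 + 2) / 4 = 6/4 = 1.5
  mean(Y) = (2 + 1 + 3 + 3) / 4 = 9/4 = 2.25

Step 2 — sample variances and covariances s[i,j] = (1/(n-1)) · Σ_k (x_{k,i} - mean_i) · (x_{k,j} - mean_j), with n-1 = 3:
  s[X,X] = ((-0.5)·(-0.5) + (-0.5)·(-0.5) + (0.5)·(0.5) + (0.5)·(0.5)) / 3 = 1/3 = 0.3333
  s[X,Y] = ((-0.5)·(-0.25) + (-0.5)·(-1.25) + (0.5)·(0.75) + (0.5)·(0.75)) / 3 = 1.5/3 = 0.5
  s[Y,Y] = ((-0.25)·(-0.25) + (-1.25)·(-1.25) + (0.75)·(0.75) + (0.75)·(0.75)) / 3 = 2.75/3 = 0.9167
  Sample standard deviations s_i = √(s[i,i]):
  s(X) = √(0.3333) = 0.5774
  s(Y) = √(0.9167) = 0.9574

Step 3 — r_{ij} = s_{ij} / (s_i · s_j):
  r[X,X] = 1 (diagonal).
  r[X,Y] = 0.5 / (0.5774 · 0.9574) = 0.5 / 0.5528 = 0.9045
  r[Y,Y] = 1 (diagonal).

R is symmetric with unit diagonal. Assembling:

R = [[1, 0.9045],
 [0.9045, 1]]


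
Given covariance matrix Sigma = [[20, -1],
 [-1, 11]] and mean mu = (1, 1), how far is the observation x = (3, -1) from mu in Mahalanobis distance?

Step 1 — centre the observation: (x - mu) = (2, -2).

Step 2 — invert Sigma. det(Sigma) = 20·11 - (-1)² = 219.
  Sigma^{-1} = (1/det) · [[d, -b], [-b, a]] = [[0.0502, 0.0046],
 [0.0046, 0.0913]].

Step 3 — form the quadratic (x - mu)^T · Sigma^{-1} · (x - mu):
  Sigma^{-1} · (x - mu) = (0.0913, -0.1735).
  (x - mu)^T · [Sigma^{-1} · (x - mu)] = (2)·(0.0913) + (-2)·(-0.1735) = 0.5297.

Step 4 — take square root: d = √(0.5297) ≈ 0.7278.

d(x, mu) = √(0.5297) ≈ 0.7278


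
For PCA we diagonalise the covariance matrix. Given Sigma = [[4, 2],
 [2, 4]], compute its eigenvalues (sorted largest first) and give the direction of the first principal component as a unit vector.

Step 1 — characteristic polynomial of 2×2 Sigma:
  det(Sigma - λI) = λ² - trace · λ + det = 0.
  trace = 4 + 4 = 8, det = 4·4 - (2)² = 12.
Step 2 — discriminant:
  Δ = trace² - 4·det = 64 - 48 = 16.
Step 3 — eigenvalues:
  λ = (trace ± √Δ)/2 = (8 ± 4)/2,
  λ_1 = 6,  λ_2 = 2.

Step 4 — unit eigenvector for λ_1: solve (Sigma - λ_1 I)v = 0. First row:
  (4 - 6)·v_x + (2)·v_y = 0, i.e. (-2)·v_x + (2)·v_y = 0,
  so v ∝ (b, λ_1 - a) = (2, 2) = u.
  ||u|| = √((2)² + (2)²) = √(8) ≈ 2.8284,
  v_1 = u/||u|| ≈ (0.7071, 0.7071) (||v_1|| = 1).

λ_1 = 6,  λ_2 = 2;  v_1 ≈ (0.7071, 0.7071)


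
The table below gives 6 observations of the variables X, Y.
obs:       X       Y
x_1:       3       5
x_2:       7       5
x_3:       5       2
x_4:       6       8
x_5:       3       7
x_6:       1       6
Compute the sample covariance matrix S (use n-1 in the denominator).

Step 1 — column means:
  mean(X) = (3 + 7 + 5 + 6 + 3 + 1) / 6 = 25/6 = 4.1667
  mean(Y) = (5 + 5 + 2 + 8 + 7 + 6) / 6 = 33/6 = 5.5

Step 2 — sample covariance S[i,j] = (1/(n-1)) · Σ_k (x_{k,i} - mean_i) · (x_{k,j} - mean_j), with n-1 = 5.
  S[X,X] = ((-1.1667)·(-1.1667) + (2.8333)·(2.8333) + (0.8333)·(0.8333) + (1.8333)·(1.8333) + (-1.1667)·(-1.1667) + (-3.1667)·(-3.1667)) / 5 = 24.8333/5 = 4.9667
  S[X,Y] = ((-1.1667)·(-0.5) + (2.8333)·(-0.5) + (0.8333)·(-3.5) + (1.8333)·(2.5) + (-1.1667)·(1.5) + (-3.1667)·(0.5)) / 5 = -2.5/5 = -0.5
  S[Y,Y] = ((-0.5)·(-0.5) + (-0.5)·(-0.5) + (-3.5)·(-3.5) + (2.5)·(2.5) + (1.5)·(1.5) + (0.5)·(0.5)) / 5 = 21.5/5 = 4.3

S is symmetric (S[j,i] = S[i,j]). Assembling:

S = [[4.9667, -0.5],
 [-0.5, 4.3]]


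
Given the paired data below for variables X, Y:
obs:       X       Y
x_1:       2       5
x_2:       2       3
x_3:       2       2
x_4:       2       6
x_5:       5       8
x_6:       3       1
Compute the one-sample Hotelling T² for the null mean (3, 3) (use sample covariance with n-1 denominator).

Step 1 — sample mean vector:
  mean(X) = (2 + 2 + 2 + 2 + 5 + 3) / 6 = 16/6 = 2.6667
  mean(Y) = (5 + 3 + 2 + 6 + 8 + 1) / 6 = 25/6 = 4.1667
  x̄ = (2.6667, 4.1667),  deviation x̄ - mu_0 = (2.6667, 4.1667) - (3, 3) = (-0.3333, 1.1667).

Step 2 — sample covariance matrix, S[i,j] = (1/(n-1)) · Σ_k (x_{k,i} - mean_i) · (x_{k,j} - mean_j), divisor n-1 = 5:
  S[X,X] = ((-0.6667)·(-0.6667) + (-0.6667)·(-0.6667) + (-0.6667)·(-0.6667) + (-0.6667)·(-0.6667) + (2.3333)·(2.3333) + (0.3333)·(0.3333)) / 5 = 7.3333/5 = 1.4667
  S[X,Y] = ((-0.6667)·(0.8333) + (-0.6667)·(-1.1667) + (-0.6667)·(-2.1667) + (-0.6667)·(1.8333) + (2.3333)·(3.8333) + (0.3333)·(-3.1667)) / 5 = 8.3333/5 = 1.6667
  S[Y,Y] = ((0.8333)·(0.8333) + (-1.1667)·(-1.1667) + (-2.1667)·(-2.1667) + (1.8333)·(1.8333) + (3.8333)·(3.8333) + (-3.1667)·(-3.1667)) / 5 = 34.8333/5 = 6.9667
  S = [[1.4667, 1.6667],
 [1.6667, 6.9667]].

Step 3 — invert S. det(S) = 1.4667·6.9667 - (1.6667)² = 7.44.
  S^{-1} = (1/det) · [[d, -b], [-b, a]] = [[0.9364, -0.224],
 [-0.224, 0.1971]].

Step 4 — quadratic form (x̄ - mu_0)^T · S^{-1} · (x̄ - mu_0):
  S^{-1} · (x̄ - mu_0) = (-0.5735, 0.3047),
  (x̄ - mu_0)^T · [...] = (-0.3333)·(-0.5735) + (1.1667)·(0.3047) = 0.5466.

Step 5 — scale by n: T² = 6 · 0.5466 = 3.2796.

T² ≈ 3.2796


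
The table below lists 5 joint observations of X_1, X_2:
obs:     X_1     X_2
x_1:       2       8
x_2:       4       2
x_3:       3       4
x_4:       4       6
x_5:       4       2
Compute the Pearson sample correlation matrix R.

Step 1 — column means:
  mean(X_1) = (2 + 4 + 3 + 4 + 4) / 5 = 17/5 = 3.4
  mean(X_2) = (8 + 2 + 4 + 6 + 2) / 5 = 22/5 = 4.4

Step 2 — sample variances and covariances s[i,j] = (1/(n-1)) · Σ_k (x_{k,i} - mean_i) · (x_{k,j} - mean_j), with n-1 = 4:
  s[X_1,X_1] = ((-1.4)·(-1.4) + (0.6)·(0.6) + (-0.4)·(-0.4) + (0.6)·(0.6) + (0.6)·(0.6)) / 4 = 3.2/4 = 0.8
  s[X_1,X_2] = ((-1.4)·(3.6) + (0.6)·(-2.4) + (-0.4)·(-0.4) + (0.6)·(1.6) + (0.6)·(-2.4)) / 4 = -6.8/4 = -1.7
  s[X_2,X_2] = ((3.6)·(3.6) + (-2.4)·(-2.4) + (-0.4)·(-0.4) + (1.6)·(1.6) + (-2.4)·(-2.4)) / 4 = 27.2/4 = 6.8
  Sample standard deviations s_i = √(s[i,i]):
  s(X_1) = √(0.8) = 0.8944
  s(X_2) = √(6.8) = 2.6077

Step 3 — r_{ij} = s_{ij} / (s_i · s_j):
  r[X_1,X_1] = 1 (diagonal).
  r[X_1,X_2] = -1.7 / (0.8944 · 2.6077) = -1.7 / 2.3324 = -0.7289
  r[X_2,X_2] = 1 (diagonal).

R is symmetric with unit diagonal. Assembling:

R = [[1, -0.7289],
 [-0.7289, 1]]


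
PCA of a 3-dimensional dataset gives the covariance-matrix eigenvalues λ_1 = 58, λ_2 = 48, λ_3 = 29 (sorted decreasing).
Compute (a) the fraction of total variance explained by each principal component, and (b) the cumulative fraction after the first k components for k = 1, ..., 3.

Step 1 — total variance = trace(Sigma) = Σ λ_i = 58 + 48 + 29 = 135.

Step 2 — fraction explained by component i = λ_i / Σ λ:
  PC1: 58/135 = 0.4296
  PC2: 48/135 = 0.3556
  PC3: 29/135 = 0.2148

Step 3 — cumulative fraction after k components = (λ_1 + ... + λ_k) / Σ λ:
  k = 1: 58/135 = 0.4296
  k = 2: (58 + 48)/135 = 106/135 = 0.7852
  k = 3: (58 + 48 + 29)/135 = 135/135 = 1

Summary (fraction, with percent):

explained: PC1 0.4296 (42.96%), PC2 0.3556 (35.56%), PC3 0.2148 (21.48%);  cumulative: 0.4296, 0.7852, 1
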